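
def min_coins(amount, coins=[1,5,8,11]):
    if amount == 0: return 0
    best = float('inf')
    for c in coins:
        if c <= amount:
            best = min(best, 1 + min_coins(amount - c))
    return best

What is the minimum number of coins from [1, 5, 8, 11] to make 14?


Building up with DP:
min_coins(0) = 0
min_coins(1) = min(1+min_coins(0)=1+0=1) = 1
min_coins(2) = min(1+min_coins(1)=1+1=2) = 2
min_coins(3) = min(1+min_coins(2)=1+2=3) = 3
min_coins(4) = min(1+min_coins(3)=1+3=4) = 4
min_coins(5) = min(1+min_coins(4)=1+4=5, 1+min_coins(0)=1+0=1) = 1
min_coins(6) = min(1+min_coins(5)=1+1=2, 1+min_coins(1)=1+1=2) = 2
min_coins(7) = min(1+min_coins(6)=1+2=3, 1+min_coins(2)=1+2=3) = 3
min_coins(8) = min(1+min_coins(7)=1+3=4, 1+min_coins(3)=1+3=4, 1+min_coins(0)=1+0=1) = 1
min_coins(9) = min(1+min_coins(8)=1+1=2, 1+min_coins(4)=1+4=5, 1+min_coins(1)=1+1=2) = 2
min_coins(10) = min(1+min_coins(9)=1+2=3, 1+min_coins(5)=1+1=2, 1+min_coins(2)=1+2=3) = 2
min_coins(11) = min(1+min_coins(10)=1+2=3, 1+min_coins(6)=1+2=3, 1+min_coins(3)=1+3=4, 1+min_coins(0)=1+0=1) = 1
min_coins(12) = min(1+min_coins(11)=1+1=2, 1+min_coins(7)=1+3=4, 1+min_coins(4)=1+4=5, 1+min_coins(1)=1+1=2) = 2
min_coins(13) = min(1+min_coins(12)=1+2=3, 1+min_coins(8)=1+1=2, 1+min_coins(5)=1+1=2, 1+min_coins(2)=1+2=3) = 2
min_coins(14) = min(1+min_coins(13)=1+2=3, 1+min_coins(9)=1+2=3, 1+min_coins(6)=1+2=3, 1+min_coins(3)=1+3=4) = 3

3


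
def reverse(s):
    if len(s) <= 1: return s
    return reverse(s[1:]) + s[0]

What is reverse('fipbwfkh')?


reverse('fipbwfkh') = reverse('ipbwfkh') + 'f'
reverse('ipbwfkh') = reverse('pbwfkh') + 'i'
reverse('pbwfkh') = reverse('bwfkh') + 'p'
reverse('bwfkh') = reverse('wfkh') + 'b'
reverse('wfkh') = reverse('fkh') + 'w'
reverse('fkh') = reverse('kh') + 'f'
reverse('kh') = reverse('h') + 'k'
reverse('h') = 'h'  (base case)
Concatenating: 'h' + 'k' + 'f' + 'w' + 'b' + 'p' + 'i' + 'f' = 'hkfwbpif'

hkfwbpif


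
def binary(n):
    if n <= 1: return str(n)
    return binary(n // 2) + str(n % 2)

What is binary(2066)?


binary(2066) = binary(1033) + '0'
binary(1033) = binary(516) + '1'
binary(516) = binary(258) + '0'
binary(258) = binary(129) + '0'
binary(129) = binary(64) + '1'
binary(64) = binary(32) + '0'
binary(32) = binary(16) + '0'
binary(16) = binary(8) + '0'
binary(8) = binary(4) + '0'
binary(4) = binary(2) + '0'
binary(2) = binary(1) + '0'
binary(1) = '1'  (base case)
Concatenating: '1' + '0' + '0' + '0' + '0' + '0' + '0' + '1' + '0' + '0' + '1' + '0' = '100000010010'

100000010010


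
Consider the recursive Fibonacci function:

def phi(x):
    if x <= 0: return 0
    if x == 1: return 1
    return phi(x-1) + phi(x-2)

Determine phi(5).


Computing phi(5) bottom-up:
phi(0) = 0
phi(1) = 1
phi(2) = phi(1) + phi(0) = 1 + 0 = 1
phi(3) = phi(2) + phi(1) = 1 + 1 = 2
phi(4) = phi(3) + phi(2) = 2 + 1 = 3
phi(5) = phi(4) + phi(3) = 3 + 2 = 5

5


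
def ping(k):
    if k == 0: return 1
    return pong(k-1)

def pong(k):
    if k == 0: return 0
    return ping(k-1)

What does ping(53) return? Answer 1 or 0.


ping(53) = pong(52)
pong(52) = ping(51)
ping(51) = pong(50)
pong(50) = ping(49)
ping(49) = pong(48)
pong(48) = ping(47)
ping(47) = pong(46)
pong(46) = ping(45)
ping(45) = pong(44)
pong(44) = ping(43)
ping(43) = pong(42)
pong(42) = ping(41)
ping(41) = pong(40)
pong(40) = ping(39)
ping(39) = pong(38)
pong(38) = ping(37)
ping(37) = pong(36)
pong(36) = ping(35)
ping(35) = pong(34)
pong(34) = ping(33)
ping(33) = pong(32)
pong(32) = ping(31)
ping(31) = pong(30)
pong(30) = ping(29)
ping(29) = pong(28)
pong(28) = ping(27)
ping(27) = pong(26)
pong(26) = ping(25)
ping(25) = pong(24)
pong(24) = ping(23)
ping(23) = pong(22)
pong(22) = ping(21)
ping(21) = pong(20)
pong(20) = ping(19)
ping(19) = pong(18)
pong(18) = ping(17)
ping(17) = pong(16)
pong(16) = ping(15)
ping(15) = pong(14)
pong(14) = ping(13)
ping(13) = pong(12)
pong(12) = ping(11)
ping(11) = pong(10)
pong(10) = ping(9)
ping(9) = pong(8)
pong(8) = ping(7)
ping(7) = pong(6)
pong(6) = ping(5)
ping(5) = pong(4)
pong(4) = ping(3)
ping(3) = pong(2)
pong(2) = ping(1)
ping(1) = pong(0)
pong(0) = 0  (base case)
Result: 0

0


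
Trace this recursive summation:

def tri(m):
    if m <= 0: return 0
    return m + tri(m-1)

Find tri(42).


tri(42)
= 42 + 41 + 40 + 39 + 38 + 37 + 36 + 35 + 34 + 33 + 32 + 31 + 30 + 29 + 28 + 27 + 26 + 25 + 24 + 23 + 22 + 21 + 20 + 19 + 18 + 17 + 16 + 15 + 14 + 13 + 12 + 11 + 10 + 9 + 8 + 7 + 6 + 5 + 4 + 3 + 2 + 1 + tri(0)
= 42 + 41 + 40 + 39 + 38 + 37 + 36 + 35 + 34 + 33 + 32 + 31 + 30 + 29 + 28 + 27 + 26 + 25 + 24 + 23 + 22 + 21 + 20 + 19 + 18 + 17 + 16 + 15 + 14 + 13 + 12 + 11 + 10 + 9 + 8 + 7 + 6 + 5 + 4 + 3 + 2 + 1 + 0
= 903

903


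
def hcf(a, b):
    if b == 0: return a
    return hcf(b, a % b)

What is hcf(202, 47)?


hcf(202, 47) = hcf(47, 14)
hcf(47, 14) = hcf(14, 5)
hcf(14, 5) = hcf(5, 4)
hcf(5, 4) = hcf(4, 1)
hcf(4, 1) = hcf(1, 0)
hcf(1, 0) = 1  (base case)

1


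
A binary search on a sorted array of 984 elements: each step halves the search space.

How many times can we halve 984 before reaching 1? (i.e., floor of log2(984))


984 / 2 = 492
492 / 2 = 246
246 / 2 = 123
123 / 2 = 61
61 / 2 = 30
30 / 2 = 15
15 / 2 = 7
7 / 2 = 3
3 / 2 = 1
Reached 1 after 9 halvings

9


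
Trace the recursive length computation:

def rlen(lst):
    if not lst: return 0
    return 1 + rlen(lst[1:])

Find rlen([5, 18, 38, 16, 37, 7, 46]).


rlen([5, 18, 38, 16, 37, 7, 46]) = 1 + rlen([18, 38, 16, 37, 7, 46])
rlen([18, 38, 16, 37, 7, 46]) = 1 + rlen([38, 16, 37, 7, 46])
rlen([38, 16, 37, 7, 46]) = 1 + rlen([16, 37, 7, 46])
rlen([16, 37, 7, 46]) = 1 + rlen([37, 7, 46])
rlen([37, 7, 46]) = 1 + rlen([7, 46])
rlen([7, 46]) = 1 + rlen([46])
rlen([46]) = 1 + rlen([])
rlen([]) = 0  (base case)
Unwinding: 1 + 1 + 1 + 1 + 1 + 1 + 1 + 0 = 7

7


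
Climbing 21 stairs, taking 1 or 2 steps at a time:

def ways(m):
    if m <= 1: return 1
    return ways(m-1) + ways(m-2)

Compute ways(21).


Building up from base cases:
ways(0) = 1
ways(1) = 1
ways(2) = ways(1) + ways(0) = 1 + 1 = 2
ways(3) = ways(2) + ways(1) = 2 + 1 = 3
ways(4) = ways(3) + ways(2) = 3 + 2 = 5
ways(5) = ways(4) + ways(3) = 5 + 3 = 8
ways(6) = ways(5) + ways(4) = 8 + 5 = 13
ways(7) = ways(6) + ways(5) = 13 + 8 = 21
ways(8) = ways(7) + ways(6) = 21 + 13 = 34
ways(9) = ways(8) + ways(7) = 34 + 21 = 55
ways(10) = ways(9) + ways(8) = 55 + 34 = 89
ways(11) = ways(10) + ways(9) = 89 + 55 = 144
ways(12) = ways(11) + ways(10) = 144 + 89 = 233
ways(13) = ways(12) + ways(11) = 233 + 144 = 377
ways(14) = ways(13) + ways(12) = 377 + 233 = 610
ways(15) = ways(14) + ways(13) = 610 + 377 = 987
ways(16) = ways(15) + ways(14) = 987 + 610 = 1597
ways(17) = ways(16) + ways(15) = 1597 + 987 = 2584
ways(18) = ways(17) + ways(16) = 2584 + 1597 = 4181
ways(19) = ways(18) + ways(17) = 4181 + 2584 = 6765
ways(20) = ways(19) + ways(18) = 6765 + 4181 = 10946
ways(21) = ways(20) + ways(19) = 10946 + 6765 = 17711

17711


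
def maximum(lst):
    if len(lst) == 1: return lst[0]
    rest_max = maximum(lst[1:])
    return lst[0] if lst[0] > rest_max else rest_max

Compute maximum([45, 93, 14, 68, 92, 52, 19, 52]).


maximum([45, 93, 14, 68, 92, 52, 19, 52]): compare 45 with maximum([93, 14, 68, 92, 52, 19, 52])
maximum([93, 14, 68, 92, 52, 19, 52]): compare 93 with maximum([14, 68, 92, 52, 19, 52])
maximum([14, 68, 92, 52, 19, 52]): compare 14 with maximum([68, 92, 52, 19, 52])
maximum([68, 92, 52, 19, 52]): compare 68 with maximum([92, 52, 19, 52])
maximum([92, 52, 19, 52]): compare 92 with maximum([52, 19, 52])
maximum([52, 19, 52]): compare 52 with maximum([19, 52])
maximum([19, 52]): compare 19 with maximum([52])
maximum([52]) = 52  (base case)
Compare 19 with 52 -> 52
Compare 52 with 52 -> 52
Compare 92 with 52 -> 92
Compare 68 with 92 -> 92
Compare 14 with 92 -> 92
Compare 93 with 92 -> 93
Compare 45 with 93 -> 93

93


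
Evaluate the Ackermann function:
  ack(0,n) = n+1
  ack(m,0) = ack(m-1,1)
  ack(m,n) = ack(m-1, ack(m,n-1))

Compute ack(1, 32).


ack(1, 32) = ack(0, ack(1, 31))
  ack(1, 31) = ack(0, ack(1, 30))
    ack(1, 30) = ack(0, ack(1, 29))
      ack(1, 29) = ack(0, ack(1, 28))
        ack(1, 28) = ack(0, ack(1, 27))
          ack(1, 27) = ack(0, ack(1, 26))
          ack(1, 26) = ack(0, ack(1, 25))
          ack(1, 25) = ack(0, ack(1, 24))
          ack(1, 24) = ack(0, ack(1, 23))
          ack(1, 23) = ack(0, ack(1, 22))
          ack(1, 22) = ack(0, ack(1, 21))
          ack(1, 21) = ack(0, ack(1, 20))
          ack(1, 20) = ack(0, ack(1, 19))
          ack(1, 19) = ack(0, ack(1, 18))
          ack(1, 18) = ack(0, ack(1, 17))
          ack(1, 17) = ack(0, ack(1, 16))
          ack(1, 16) = ack(0, ack(1, 15))
          ack(1, 15) = ack(0, ack(1, 14))
          ack(1, 14) = ack(0, ack(1, 13))
          ack(1, 13) = ack(0, ack(1, 12))
          ack(1, 12) = ack(0, ack(1, 11))
          ack(1, 11) = ack(0, ack(1, 10))
          ack(1, 10) = ack(0, ack(1, 9))
          ack(1, 9) = ack(0, ack(1, 8))
          ack(1, 8) = ack(0, ack(1, 7))
... (trace truncated)
Result: ack(1, 32) = 34

34


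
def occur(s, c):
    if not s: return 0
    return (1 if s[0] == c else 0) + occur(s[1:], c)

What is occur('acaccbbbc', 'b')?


s[0]='a' != 'b' -> 0
s[0]='c' != 'b' -> 0
s[0]='a' != 'b' -> 0
s[0]='c' != 'b' -> 0
s[0]='c' != 'b' -> 0
s[0]='b' == 'b' -> 1
s[0]='b' == 'b' -> 1
s[0]='b' == 'b' -> 1
s[0]='c' != 'b' -> 0
Sum: 0 + 0 + 0 + 0 + 0 + 1 + 1 + 1 + 0 = 3

3


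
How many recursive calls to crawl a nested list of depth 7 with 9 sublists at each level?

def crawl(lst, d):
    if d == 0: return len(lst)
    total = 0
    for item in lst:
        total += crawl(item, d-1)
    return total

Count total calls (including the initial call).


At depth 0 (root): 1 call
At depth 1: each of 1 parents calls crawl on 9 children = 9 calls
At depth 2: each of 9 parents calls crawl on 9 children = 81 calls
At depth 3: each of 81 parents calls crawl on 9 children = 729 calls
At depth 4: each of 729 parents calls crawl on 9 children = 6561 calls
At depth 5: each of 6561 parents calls crawl on 9 children = 59049 calls
At depth 6: each of 59049 parents calls crawl on 9 children = 531441 calls
At depth 7: each of 531441 parents calls crawl on 9 children = 4782969 calls
Total: 1 + 9 + 81 + 729 + 6561 + 59049 + 531441 + 4782969 = 5380840

5380840


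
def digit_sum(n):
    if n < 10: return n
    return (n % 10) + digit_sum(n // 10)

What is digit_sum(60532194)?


digit_sum(60532194) = 4 + digit_sum(6053219)
digit_sum(6053219) = 9 + digit_sum(605321)
digit_sum(605321) = 1 + digit_sum(60532)
digit_sum(60532) = 2 + digit_sum(6053)
digit_sum(6053) = 3 + digit_sum(605)
digit_sum(605) = 5 + digit_sum(60)
digit_sum(60) = 0 + digit_sum(6)
digit_sum(6) = 6  (base case)
Total: 4 + 9 + 1 + 2 + 3 + 5 + 0 + 6 = 30

30


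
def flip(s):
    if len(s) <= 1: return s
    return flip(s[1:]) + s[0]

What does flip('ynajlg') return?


flip('ynajlg') = flip('najlg') + 'y'
flip('najlg') = flip('ajlg') + 'n'
flip('ajlg') = flip('jlg') + 'a'
flip('jlg') = flip('lg') + 'j'
flip('lg') = flip('g') + 'l'
flip('g') = 'g'  (base case)
Concatenating: 'g' + 'l' + 'j' + 'a' + 'n' + 'y' = 'gljany'

gljany


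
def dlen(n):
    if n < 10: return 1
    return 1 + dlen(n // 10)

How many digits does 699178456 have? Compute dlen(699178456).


dlen(699178456) = 1 + dlen(69917845)
dlen(69917845) = 1 + dlen(6991784)
dlen(6991784) = 1 + dlen(699178)
dlen(699178) = 1 + dlen(69917)
dlen(69917) = 1 + dlen(6991)
dlen(6991) = 1 + dlen(699)
dlen(699) = 1 + dlen(69)
dlen(69) = 1 + dlen(6)
dlen(6) = 1  (base case: 6 < 10)
Unwinding: 1 + 1 + 1 + 1 + 1 + 1 + 1 + 1 + 1 = 9

9


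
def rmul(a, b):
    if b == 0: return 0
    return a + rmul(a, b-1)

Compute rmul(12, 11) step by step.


rmul(12, 11) = 12 + rmul(12, 10)
rmul(12, 10) = 12 + rmul(12, 9)
rmul(12, 9) = 12 + rmul(12, 8)
rmul(12, 8) = 12 + rmul(12, 7)
rmul(12, 7) = 12 + rmul(12, 6)
rmul(12, 6) = 12 + rmul(12, 5)
rmul(12, 5) = 12 + rmul(12, 4)
rmul(12, 4) = 12 + rmul(12, 3)
rmul(12, 3) = 12 + rmul(12, 2)
rmul(12, 2) = 12 + rmul(12, 1)
rmul(12, 1) = 12 + rmul(12, 0)
rmul(12, 0) = 0  (base case)
Total: 12 + 12 + 12 + 12 + 12 + 12 + 12 + 12 + 12 + 12 + 12 + 0 = 132

132


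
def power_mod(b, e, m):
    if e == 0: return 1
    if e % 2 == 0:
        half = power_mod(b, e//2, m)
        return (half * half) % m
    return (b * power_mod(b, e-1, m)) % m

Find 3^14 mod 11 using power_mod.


power_mod(3, 14, 11): e is even, compute power_mod(3, 7, 11)
  power_mod(3, 7, 11): e is odd, compute power_mod(3, 6, 11)
    power_mod(3, 6, 11): e is even, compute power_mod(3, 3, 11)
      power_mod(3, 3, 11): e is odd, compute power_mod(3, 2, 11)
        power_mod(3, 2, 11): e is even, compute power_mod(3, 1, 11)
          power_mod(3, 1, 11): e is odd, compute power_mod(3, 0, 11)
          power_mod(3, 0, 11) = 1
          (3 * 1) % 11 = 3
        half=3, (3*3) % 11 = 9
      (3 * 9) % 11 = 5
    half=5, (5*5) % 11 = 3
  (3 * 3) % 11 = 9
half=9, (9*9) % 11 = 4

4


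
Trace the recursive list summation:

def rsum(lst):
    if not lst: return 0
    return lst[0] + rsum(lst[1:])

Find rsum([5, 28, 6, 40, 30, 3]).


rsum([5, 28, 6, 40, 30, 3]) = 5 + rsum([28, 6, 40, 30, 3])
rsum([28, 6, 40, 30, 3]) = 28 + rsum([6, 40, 30, 3])
rsum([6, 40, 30, 3]) = 6 + rsum([40, 30, 3])
rsum([40, 30, 3]) = 40 + rsum([30, 3])
rsum([30, 3]) = 30 + rsum([3])
rsum([3]) = 3 + rsum([])
rsum([]) = 0  (base case)
Total: 5 + 28 + 6 + 40 + 30 + 3 + 0 = 112

112


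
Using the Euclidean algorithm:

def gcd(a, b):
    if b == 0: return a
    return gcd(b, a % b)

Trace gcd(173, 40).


gcd(173, 40) = gcd(40, 13)
gcd(40, 13) = gcd(13, 1)
gcd(13, 1) = gcd(1, 0)
gcd(1, 0) = 1  (base case)

1


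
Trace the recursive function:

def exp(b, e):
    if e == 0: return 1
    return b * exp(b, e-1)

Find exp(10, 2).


exp(10, 2)
= 10 * exp(10, 1)
= 10 * 10 * exp(10, 0)
= 10 * 10 * 1
= 100

100


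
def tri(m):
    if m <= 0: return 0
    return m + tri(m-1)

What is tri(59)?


tri(59)
= 59 + 58 + 57 + 56 + 55 + 54 + 53 + 52 + 51 + 50 + 49 + 48 + 47 + 46 + 45 + 44 + 43 + 42 + 41 + 40 + 39 + 38 + 37 + 36 + 35 + 34 + 33 + 32 + 31 + 30 + 29 + 28 + 27 + 26 + 25 + 24 + 23 + 22 + 21 + 20 + 19 + 18 + 17 + 16 + 15 + 14 + 13 + 12 + 11 + 10 + 9 + 8 + 7 + 6 + 5 + 4 + 3 + 2 + 1 + tri(0)
= 59 + 58 + 57 + 56 + 55 + 54 + 53 + 52 + 51 + 50 + 49 + 48 + 47 + 46 + 45 + 44 + 43 + 42 + 41 + 40 + 39 + 38 + 37 + 36 + 35 + 34 + 33 + 32 + 31 + 30 + 29 + 28 + 27 + 26 + 25 + 24 + 23 + 22 + 21 + 20 + 19 + 18 + 17 + 16 + 15 + 14 + 13 + 12 + 11 + 10 + 9 + 8 + 7 + 6 + 5 + 4 + 3 + 2 + 1 + 0
= 1770

1770


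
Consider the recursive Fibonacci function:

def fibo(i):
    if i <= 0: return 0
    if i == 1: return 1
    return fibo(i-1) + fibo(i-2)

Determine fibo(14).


Computing fibo(14) bottom-up:
fibo(0) = 0
fibo(1) = 1
fibo(2) = fibo(1) + fibo(0) = 1 + 0 = 1
fibo(3) = fibo(2) + fibo(1) = 1 + 1 = 2
fibo(4) = fibo(3) + fibo(2) = 2 + 1 = 3
fibo(5) = fibo(4) + fibo(3) = 3 + 2 = 5
fibo(6) = fibo(5) + fibo(4) = 5 + 3 = 8
fibo(7) = fibo(6) + fibo(5) = 8 + 5 = 13
fibo(8) = fibo(7) + fibo(6) = 13 + 8 = 21
fibo(9) = fibo(8) + fibo(7) = 21 + 13 = 34
fibo(10) = fibo(9) + fibo(8) = 34 + 21 = 55
fibo(11) = fibo(10) + fibo(9) = 55 + 34 = 89
fibo(12) = fibo(11) + fibo(10) = 89 + 55 = 144
fibo(13) = fibo(12) + fibo(11) = 144 + 89 = 233
fibo(14) = fibo(13) + fibo(12) = 233 + 144 = 377

377


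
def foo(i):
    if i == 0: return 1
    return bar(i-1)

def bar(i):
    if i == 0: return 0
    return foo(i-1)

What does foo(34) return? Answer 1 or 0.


foo(34) = bar(33)
bar(33) = foo(32)
foo(32) = bar(31)
bar(31) = foo(30)
foo(30) = bar(29)
bar(29) = foo(28)
foo(28) = bar(27)
bar(27) = foo(26)
foo(26) = bar(25)
bar(25) = foo(24)
foo(24) = bar(23)
bar(23) = foo(22)
foo(22) = bar(21)
bar(21) = foo(20)
foo(20) = bar(19)
bar(19) = foo(18)
foo(18) = bar(17)
bar(17) = foo(16)
foo(16) = bar(15)
bar(15) = foo(14)
foo(14) = bar(13)
bar(13) = foo(12)
foo(12) = bar(11)
bar(11) = foo(10)
foo(10) = bar(9)
bar(9) = foo(8)
foo(8) = bar(7)
bar(7) = foo(6)
foo(6) = bar(5)
bar(5) = foo(4)
foo(4) = bar(3)
bar(3) = foo(2)
foo(2) = bar(1)
bar(1) = foo(0)
foo(0) = 1  (base case)
Result: 1

1


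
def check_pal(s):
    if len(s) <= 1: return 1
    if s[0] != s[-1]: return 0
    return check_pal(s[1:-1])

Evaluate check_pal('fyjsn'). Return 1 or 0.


check_pal('fyjsn'): s[0]='f' != s[-1]='n' -> return 0
Result: 0 (not a palindrome)

0


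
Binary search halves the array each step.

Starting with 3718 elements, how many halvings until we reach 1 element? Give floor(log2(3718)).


3718 / 2 = 1859
1859 / 2 = 929
929 / 2 = 464
464 / 2 = 232
232 / 2 = 116
116 / 2 = 58
58 / 2 = 29
29 / 2 = 14
14 / 2 = 7
7 / 2 = 3
3 / 2 = 1
Reached 1 after 11 halvings

11


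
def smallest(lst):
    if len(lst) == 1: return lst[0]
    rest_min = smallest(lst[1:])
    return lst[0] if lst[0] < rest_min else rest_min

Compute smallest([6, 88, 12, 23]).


smallest([6, 88, 12, 23]): compare 6 with smallest([88, 12, 23])
smallest([88, 12, 23]): compare 88 with smallest([12, 23])
smallest([12, 23]): compare 12 with smallest([23])
smallest([23]) = 23  (base case)
Compare 12 with 23 -> 12
Compare 88 with 12 -> 12
Compare 6 with 12 -> 6

6


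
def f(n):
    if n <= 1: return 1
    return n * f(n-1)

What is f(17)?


f(17)
= 17 * f(16)
= 17 * 16 * f(15)
= 17 * 16 * 15 * f(14)
= 17 * 16 * 15 * 14 * f(13)
= 17 * 16 * 15 * 14 * 13 * f(12)
= 17 * 16 * 15 * 14 * 13 * 12 * f(11)
= 17 * 16 * 15 * 14 * 13 * 12 * 11 * f(10)
= 17 * 16 * 15 * 14 * 13 * 12 * 11 * 10 * f(9)
= 17 * 16 * 15 * 14 * 13 * 12 * 11 * 10 * 9 * f(8)
= 17 * 16 * 15 * 14 * 13 * 12 * 11 * 10 * 9 * 8 * f(7)
= 17 * 16 * 15 * 14 * 13 * 12 * 11 * 10 * 9 * 8 * 7 * f(6)
= 17 * 16 * 15 * 14 * 13 * 12 * 11 * 10 * 9 * 8 * 7 * 6 * f(5)
= 17 * 16 * 15 * 14 * 13 * 12 * 11 * 10 * 9 * 8 * 7 * 6 * 5 * f(4)
= 17 * 16 * 15 * 14 * 13 * 12 * 11 * 10 * 9 * 8 * 7 * 6 * 5 * 4 * f(3)
= 17 * 16 * 15 * 14 * 13 * 12 * 11 * 10 * 9 * 8 * 7 * 6 * 5 * 4 * 3 * f(2)
= 17 * 16 * 15 * 14 * 13 * 12 * 11 * 10 * 9 * 8 * 7 * 6 * 5 * 4 * 3 * 2 * f(1)
= 17 * 16 * 15 * 14 * 13 * 12 * 11 * 10 * 9 * 8 * 7 * 6 * 5 * 4 * 3 * 2 * 1
= 355687428096000

355687428096000


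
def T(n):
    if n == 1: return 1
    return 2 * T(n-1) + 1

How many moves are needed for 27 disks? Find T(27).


T(27) = 2 * T(26) + 1
T(26) = 2 * T(25) + 1
T(25) = 2 * T(24) + 1
T(24) = 2 * T(23) + 1
T(23) = 2 * T(22) + 1
T(22) = 2 * T(21) + 1
T(21) = 2 * T(20) + 1
T(20) = 2 * T(19) + 1
T(19) = 2 * T(18) + 1
T(18) = 2 * T(17) + 1
T(17) = 2 * T(16) + 1
T(16) = 2 * T(15) + 1
T(15) = 2 * T(14) + 1
T(14) = 2 * T(13) + 1
T(13) = 2 * T(12) + 1
T(12) = 2 * T(11) + 1
T(11) = 2 * T(10) + 1
T(10) = 2 * T(9) + 1
T(9) = 2 * T(8) + 1
T(8) = 2 * T(7) + 1
T(7) = 2 * T(6) + 1
T(6) = 2 * T(5) + 1
T(5) = 2 * T(4) + 1
T(4) = 2 * T(3) + 1
T(3) = 2 * T(2) + 1
T(2) = 2 * T(1) + 1
T(1) = 1  (base case)
T(2) = 2 * 1 + 1 = 3
T(3) = 2 * 3 + 1 = 7
T(4) = 2 * 7 + 1 = 15
T(5) = 2 * 15 + 1 = 31
T(6) = 2 * 31 + 1 = 63
T(7) = 2 * 63 + 1 = 127
T(8) = 2 * 127 + 1 = 255
T(9) = 2 * 255 + 1 = 511
T(10) = 2 * 511 + 1 = 1023
T(11) = 2 * 1023 + 1 = 2047
T(12) = 2 * 2047 + 1 = 4095
T(13) = 2 * 4095 + 1 = 8191
T(14) = 2 * 8191 + 1 = 16383
T(15) = 2 * 16383 + 1 = 32767
T(16) = 2 * 32767 + 1 = 65535
T(17) = 2 * 65535 + 1 = 131071
T(18) = 2 * 131071 + 1 = 262143
T(19) = 2 * 262143 + 1 = 524287
T(20) = 2 * 524287 + 1 = 1048575
T(21) = 2 * 1048575 + 1 = 2097151
T(22) = 2 * 2097151 + 1 = 4194303
T(23) = 2 * 4194303 + 1 = 8388607
T(24) = 2 * 8388607 + 1 = 16777215
T(25) = 2 * 16777215 + 1 = 33554431
T(26) = 2 * 33554431 + 1 = 67108863
T(27) = 2 * 67108863 + 1 = 134217727

134217727


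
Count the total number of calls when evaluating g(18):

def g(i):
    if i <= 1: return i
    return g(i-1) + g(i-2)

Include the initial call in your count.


Let C(n) = total calls for g(n)
C(0) = 1, C(1) = 1
C(2) = 1 + C(1) + C(0) = 1 + 1 + 1 = 3
C(3) = 1 + C(2) + C(1) = 1 + 3 + 1 = 5
C(4) = 1 + C(3) + C(2) = 1 + 5 + 3 = 9
C(5) = 1 + C(4) + C(3) = 1 + 9 + 5 = 15
C(6) = 1 + C(5) + C(4) = 1 + 15 + 9 = 25
C(7) = 1 + C(6) + C(5) = 1 + 25 + 15 = 41
C(8) = 1 + C(7) + C(6) = 1 + 41 + 25 = 67
C(9) = 1 + C(8) + C(7) = 1 + 67 + 41 = 109
C(10) = 1 + C(9) + C(8) = 1 + 109 + 67 = 177
C(11) = 1 + C(10) + C(9) = 1 + 177 + 109 = 287
C(12) = 1 + C(11) + C(10) = 1 + 287 + 177 = 465
C(13) = 1 + C(12) + C(11) = 1 + 465 + 287 = 753
C(14) = 1 + C(13) + C(12) = 1 + 753 + 465 = 1219
C(15) = 1 + C(14) + C(13) = 1 + 1219 + 753 = 1973
C(16) = 1 + C(15) + C(14) = 1 + 1973 + 1219 = 3193
C(17) = 1 + C(16) + C(15) = 1 + 3193 + 1973 = 5167
C(18) = 1 + C(17) + C(16) = 1 + 5167 + 3193 = 8361

8361


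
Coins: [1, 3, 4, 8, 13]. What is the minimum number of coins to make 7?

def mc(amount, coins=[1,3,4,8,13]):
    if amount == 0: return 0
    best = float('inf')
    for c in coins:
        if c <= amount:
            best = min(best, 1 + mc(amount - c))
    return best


Building up with DP:
mc(0) = 0
mc(1) = min(1+mc(0)=1+0=1) = 1
mc(2) = min(1+mc(1)=1+1=2) = 2
mc(3) = min(1+mc(2)=1+2=3, 1+mc(0)=1+0=1) = 1
mc(4) = min(1+mc(3)=1+1=2, 1+mc(1)=1+1=2, 1+mc(0)=1+0=1) = 1
mc(5) = min(1+mc(4)=1+1=2, 1+mc(2)=1+2=3, 1+mc(1)=1+1=2) = 2
mc(6) = min(1+mc(5)=1+2=3, 1+mc(3)=1+1=2, 1+mc(2)=1+2=3) = 2
mc(7) = min(1+mc(6)=1+2=3, 1+mc(4)=1+1=2, 1+mc(3)=1+1=2) = 2

2


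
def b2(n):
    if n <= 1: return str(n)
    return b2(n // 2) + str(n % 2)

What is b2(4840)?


b2(4840) = b2(2420) + '0'
b2(2420) = b2(1210) + '0'
b2(1210) = b2(605) + '0'
b2(605) = b2(302) + '1'
b2(302) = b2(151) + '0'
b2(151) = b2(75) + '1'
b2(75) = b2(37) + '1'
b2(37) = b2(18) + '1'
b2(18) = b2(9) + '0'
b2(9) = b2(4) + '1'
b2(4) = b2(2) + '0'
b2(2) = b2(1) + '0'
b2(1) = '1'  (base case)
Concatenating: '1' + '0' + '0' + '1' + '0' + '1' + '1' + '1' + '0' + '1' + '0' + '0' + '0' = '1001011101000'

1001011101000


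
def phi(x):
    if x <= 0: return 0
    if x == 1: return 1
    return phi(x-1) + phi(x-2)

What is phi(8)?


Computing phi(8) bottom-up:
phi(0) = 0
phi(1) = 1
phi(2) = phi(1) + phi(0) = 1 + 0 = 1
phi(3) = phi(2) + phi(1) = 1 + 1 = 2
phi(4) = phi(3) + phi(2) = 2 + 1 = 3
phi(5) = phi(4) + phi(3) = 3 + 2 = 5
phi(6) = phi(5) + phi(4) = 5 + 3 = 8
phi(7) = phi(6) + phi(5) = 8 + 5 = 13
phi(8) = phi(7) + phi(6) = 13 + 8 = 21

21


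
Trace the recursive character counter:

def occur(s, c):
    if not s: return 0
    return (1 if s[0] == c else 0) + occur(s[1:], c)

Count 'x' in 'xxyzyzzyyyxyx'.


s[0]='x' == 'x' -> 1
s[0]='x' == 'x' -> 1
s[0]='y' != 'x' -> 0
s[0]='z' != 'x' -> 0
s[0]='y' != 'x' -> 0
s[0]='z' != 'x' -> 0
s[0]='z' != 'x' -> 0
s[0]='y' != 'x' -> 0
s[0]='y' != 'x' -> 0
s[0]='y' != 'x' -> 0
s[0]='x' == 'x' -> 1
s[0]='y' != 'x' -> 0
s[0]='x' == 'x' -> 1
Sum: 1 + 1 + 0 + 0 + 0 + 0 + 0 + 0 + 0 + 0 + 1 + 0 + 1 = 4

4


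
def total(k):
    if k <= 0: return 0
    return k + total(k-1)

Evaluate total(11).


total(11)
= 11 + 10 + 9 + 8 + 7 + 6 + 5 + 4 + 3 + 2 + 1 + total(0)
= 11 + 10 + 9 + 8 + 7 + 6 + 5 + 4 + 3 + 2 + 1 + 0
= 66

66


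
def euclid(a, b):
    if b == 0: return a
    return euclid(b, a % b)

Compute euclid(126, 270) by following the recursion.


euclid(126, 270) = euclid(270, 126)
euclid(270, 126) = euclid(126, 18)
euclid(126, 18) = euclid(18, 0)
euclid(18, 0) = 18  (base case)

18


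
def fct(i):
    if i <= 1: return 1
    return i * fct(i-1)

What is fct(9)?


fct(9)
= 9 * fct(8)
= 9 * 8 * fct(7)
= 9 * 8 * 7 * fct(6)
= 9 * 8 * 7 * 6 * fct(5)
= 9 * 8 * 7 * 6 * 5 * fct(4)
= 9 * 8 * 7 * 6 * 5 * 4 * fct(3)
= 9 * 8 * 7 * 6 * 5 * 4 * 3 * fct(2)
= 9 * 8 * 7 * 6 * 5 * 4 * 3 * 2 * fct(1)
= 9 * 8 * 7 * 6 * 5 * 4 * 3 * 2 * 1
= 362880

362880


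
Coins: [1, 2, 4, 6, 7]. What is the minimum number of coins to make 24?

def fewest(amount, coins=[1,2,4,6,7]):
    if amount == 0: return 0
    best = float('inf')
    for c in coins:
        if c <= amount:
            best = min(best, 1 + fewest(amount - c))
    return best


Building up with DP:
fewest(0) = 0
fewest(1) = min(1+fewest(0)=1+0=1) = 1
fewest(2) = min(1+fewest(1)=1+1=2, 1+fewest(0)=1+0=1) = 1
fewest(3) = min(1+fewest(2)=1+1=2, 1+fewest(1)=1+1=2) = 2
fewest(4) = min(1+fewest(3)=1+2=3, 1+fewest(2)=1+1=2, 1+fewest(0)=1+0=1) = 1
fewest(5) = min(1+fewest(4)=1+1=2, 1+fewest(3)=1+2=3, 1+fewest(1)=1+1=2) = 2
fewest(6) = min(1+fewest(5)=1+2=3, 1+fewest(4)=1+1=2, 1+fewest(2)=1+1=2, 1+fewest(0)=1+0=1) = 1
fewest(7) = min(1+fewest(6)=1+1=2, 1+fewest(5)=1+2=3, 1+fewest(3)=1+2=3, 1+fewest(1)=1+1=2, 1+fewest(0)=1+0=1) = 1
fewest(8) = min(1+fewest(7)=1+1=2, 1+fewest(6)=1+1=2, 1+fewest(4)=1+1=2, 1+fewest(2)=1+1=2, 1+fewest(1)=1+1=2) = 2
fewest(9) = min(1+fewest(8)=1+2=3, 1+fewest(7)=1+1=2, 1+fewest(5)=1+2=3, 1+fewest(3)=1+2=3, 1+fewest(2)=1+1=2) = 2
fewest(10) = min(1+fewest(9)=1+2=3, 1+fewest(8)=1+2=3, 1+fewest(6)=1+1=2, 1+fewest(4)=1+1=2, 1+fewest(3)=1+2=3) = 2
fewest(11) = min(1+fewest(10)=1+2=3, 1+fewest(9)=1+2=3, 1+fewest(7)=1+1=2, 1+fewest(5)=1+2=3, 1+fewest(4)=1+1=2) = 2
fewest(12) = min(1+fewest(11)=1+2=3, 1+fewest(10)=1+2=3, 1+fewest(8)=1+2=3, 1+fewest(6)=1+1=2, 1+fewest(5)=1+2=3) = 2
fewest(13) = min(1+fewest(12)=1+2=3, 1+fewest(11)=1+2=3, 1+fewest(9)=1+2=3, 1+fewest(7)=1+1=2, 1+fewest(6)=1+1=2) = 2
fewest(14) = min(1+fewest(13)=1+2=3, 1+fewest(12)=1+2=3, 1+fewest(10)=1+2=3, 1+fewest(8)=1+2=3, 1+fewest(7)=1+1=2) = 2
fewest(15) = min(1+fewest(14)=1+2=3, 1+fewest(13)=1+2=3, 1+fewest(11)=1+2=3, 1+fewest(9)=1+2=3, 1+fewest(8)=1+2=3) = 3
fewest(16) = min(1+fewest(15)=1+3=4, 1+fewest(14)=1+2=3, 1+fewest(12)=1+2=3, 1+fewest(10)=1+2=3, 1+fewest(9)=1+2=3) = 3
fewest(17) = min(1+fewest(16)=1+3=4, 1+fewest(15)=1+3=4, 1+fewest(13)=1+2=3, 1+fewest(11)=1+2=3, 1+fewest(10)=1+2=3) = 3
fewest(18) = min(1+fewest(17)=1+3=4, 1+fewest(16)=1+3=4, 1+fewest(14)=1+2=3, 1+fewest(12)=1+2=3, 1+fewest(11)=1+2=3) = 3
fewest(19) = min(1+fewest(18)=1+3=4, 1+fewest(17)=1+3=4, 1+fewest(15)=1+3=4, 1+fewest(13)=1+2=3, 1+fewest(12)=1+2=3) = 3
fewest(20) = min(1+fewest(19)=1+3=4, 1+fewest(18)=1+3=4, 1+fewest(16)=1+3=4, 1+fewest(14)=1+2=3, 1+fewest(13)=1+2=3) = 3
fewest(21) = min(1+fewest(20)=1+3=4, 1+fewest(19)=1+3=4, 1+fewest(17)=1+3=4, 1+fewest(15)=1+3=4, 1+fewest(14)=1+2=3) = 3
fewest(22) = min(1+fewest(21)=1+3=4, 1+fewest(20)=1+3=4, 1+fewest(18)=1+3=4, 1+fewest(16)=1+3=4, 1+fewest(15)=1+3=4) = 4
fewest(23) = min(1+fewest(22)=1+4=5, 1+fewest(21)=1+3=4, 1+fewest(19)=1+3=4, 1+fewest(17)=1+3=4, 1+fewest(16)=1+3=4) = 4
fewest(24) = min(1+fewest(23)=1+4=5, 1+fewest(22)=1+4=5, 1+fewest(20)=1+3=4, 1+fewest(18)=1+3=4, 1+fewest(17)=1+3=4) = 4

4


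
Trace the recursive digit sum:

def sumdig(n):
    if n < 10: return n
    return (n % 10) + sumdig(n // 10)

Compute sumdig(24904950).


sumdig(24904950) = 0 + sumdig(2490495)
sumdig(2490495) = 5 + sumdig(249049)
sumdig(249049) = 9 + sumdig(24904)
sumdig(24904) = 4 + sumdig(2490)
sumdig(2490) = 0 + sumdig(249)
sumdig(249) = 9 + sumdig(24)
sumdig(24) = 4 + sumdig(2)
sumdig(2) = 2  (base case)
Total: 0 + 5 + 9 + 4 + 0 + 9 + 4 + 2 = 33

33


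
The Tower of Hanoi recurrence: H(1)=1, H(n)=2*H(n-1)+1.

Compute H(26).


H(26) = 2 * H(25) + 1
H(25) = 2 * H(24) + 1
H(24) = 2 * H(23) + 1
H(23) = 2 * H(22) + 1
H(22) = 2 * H(21) + 1
H(21) = 2 * H(20) + 1
H(20) = 2 * H(19) + 1
H(19) = 2 * H(18) + 1
H(18) = 2 * H(17) + 1
H(17) = 2 * H(16) + 1
H(16) = 2 * H(15) + 1
H(15) = 2 * H(14) + 1
H(14) = 2 * H(13) + 1
H(13) = 2 * H(12) + 1
H(12) = 2 * H(11) + 1
H(11) = 2 * H(10) + 1
H(10) = 2 * H(9) + 1
H(9) = 2 * H(8) + 1
H(8) = 2 * H(7) + 1
H(7) = 2 * H(6) + 1
H(6) = 2 * H(5) + 1
H(5) = 2 * H(4) + 1
H(4) = 2 * H(3) + 1
H(3) = 2 * H(2) + 1
H(2) = 2 * H(1) + 1
H(1) = 1  (base case)
H(2) = 2 * 1 + 1 = 3
H(3) = 2 * 3 + 1 = 7
H(4) = 2 * 7 + 1 = 15
H(5) = 2 * 15 + 1 = 31
H(6) = 2 * 31 + 1 = 63
H(7) = 2 * 63 + 1 = 127
H(8) = 2 * 127 + 1 = 255
H(9) = 2 * 255 + 1 = 511
H(10) = 2 * 511 + 1 = 1023
H(11) = 2 * 1023 + 1 = 2047
H(12) = 2 * 2047 + 1 = 4095
H(13) = 2 * 4095 + 1 = 8191
H(14) = 2 * 8191 + 1 = 16383
H(15) = 2 * 16383 + 1 = 32767
H(16) = 2 * 32767 + 1 = 65535
H(17) = 2 * 65535 + 1 = 131071
H(18) = 2 * 131071 + 1 = 262143
H(19) = 2 * 262143 + 1 = 524287
H(20) = 2 * 524287 + 1 = 1048575
H(21) = 2 * 1048575 + 1 = 2097151
H(22) = 2 * 2097151 + 1 = 4194303
H(23) = 2 * 4194303 + 1 = 8388607
H(24) = 2 * 8388607 + 1 = 16777215
H(25) = 2 * 16777215 + 1 = 33554431
H(26) = 2 * 33554431 + 1 = 67108863

67108863


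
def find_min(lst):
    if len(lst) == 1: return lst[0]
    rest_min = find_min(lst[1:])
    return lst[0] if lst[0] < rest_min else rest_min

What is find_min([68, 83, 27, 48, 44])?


find_min([68, 83, 27, 48, 44]): compare 68 with find_min([83, 27, 48, 44])
find_min([83, 27, 48, 44]): compare 83 with find_min([27, 48, 44])
find_min([27, 48, 44]): compare 27 with find_min([48, 44])
find_min([48, 44]): compare 48 with find_min([44])
find_min([44]) = 44  (base case)
Compare 48 with 44 -> 44
Compare 27 with 44 -> 27
Compare 83 with 27 -> 27
Compare 68 with 27 -> 27

27


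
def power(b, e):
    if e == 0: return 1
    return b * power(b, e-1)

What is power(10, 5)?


power(10, 5)
= 10 * power(10, 4)
= 10 * 10 * power(10, 3)
= 10 * 10 * 10 * power(10, 2)
= 10 * 10 * 10 * 10 * power(10, 1)
= 10 * 10 * 10 * 10 * 10 * power(10, 0)
= 10 * 10 * 10 * 10 * 10 * 1
= 100000

100000


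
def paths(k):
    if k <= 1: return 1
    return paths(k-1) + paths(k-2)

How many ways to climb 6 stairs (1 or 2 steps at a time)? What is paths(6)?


Building up from base cases:
paths(0) = 1
paths(1) = 1
paths(2) = paths(1) + paths(0) = 1 + 1 = 2
paths(3) = paths(2) + paths(1) = 2 + 1 = 3
paths(4) = paths(3) + paths(2) = 3 + 2 = 5
paths(5) = paths(4) + paths(3) = 5 + 3 = 8
paths(6) = paths(5) + paths(4) = 8 + 5 = 13

13


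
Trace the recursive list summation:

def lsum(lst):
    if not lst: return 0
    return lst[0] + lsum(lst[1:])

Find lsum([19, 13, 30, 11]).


lsum([19, 13, 30, 11]) = 19 + lsum([13, 30, 11])
lsum([13, 30, 11]) = 13 + lsum([30, 11])
lsum([30, 11]) = 30 + lsum([11])
lsum([11]) = 11 + lsum([])
lsum([]) = 0  (base case)
Total: 19 + 13 + 30 + 11 + 0 = 73

73


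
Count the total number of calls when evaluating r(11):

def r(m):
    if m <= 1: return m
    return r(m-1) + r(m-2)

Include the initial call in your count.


Let C(n) = total calls for r(n)
C(0) = 1, C(1) = 1
C(2) = 1 + C(1) + C(0) = 1 + 1 + 1 = 3
C(3) = 1 + C(2) + C(1) = 1 + 3 + 1 = 5
C(4) = 1 + C(3) + C(2) = 1 + 5 + 3 = 9
C(5) = 1 + C(4) + C(3) = 1 + 9 + 5 = 15
C(6) = 1 + C(5) + C(4) = 1 + 15 + 9 = 25
C(7) = 1 + C(6) + C(5) = 1 + 25 + 15 = 41
C(8) = 1 + C(7) + C(6) = 1 + 41 + 25 = 67
C(9) = 1 + C(8) + C(7) = 1 + 67 + 41 = 109
C(10) = 1 + C(9) + C(8) = 1 + 109 + 67 = 177
C(11) = 1 + C(10) + C(9) = 1 + 177 + 109 = 287

287


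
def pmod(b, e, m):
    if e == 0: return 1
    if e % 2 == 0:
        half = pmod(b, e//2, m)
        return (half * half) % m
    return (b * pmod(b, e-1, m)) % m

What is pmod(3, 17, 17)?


pmod(3, 17, 17): e is odd, compute pmod(3, 16, 17)
  pmod(3, 16, 17): e is even, compute pmod(3, 8, 17)
    pmod(3, 8, 17): e is even, compute pmod(3, 4, 17)
      pmod(3, 4, 17): e is even, compute pmod(3, 2, 17)
        pmod(3, 2, 17): e is even, compute pmod(3, 1, 17)
          pmod(3, 1, 17): e is odd, compute pmod(3, 0, 17)
          pmod(3, 0, 17) = 1
          (3 * 1) % 17 = 3
        half=3, (3*3) % 17 = 9
      half=9, (9*9) % 17 = 13
    half=13, (13*13) % 17 = 16
  half=16, (16*16) % 17 = 1
(3 * 1) % 17 = 3

3


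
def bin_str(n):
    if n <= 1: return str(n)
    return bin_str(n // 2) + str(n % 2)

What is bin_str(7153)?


bin_str(7153) = bin_str(3576) + '1'
bin_str(3576) = bin_str(1788) + '0'
bin_str(1788) = bin_str(894) + '0'
bin_str(894) = bin_str(447) + '0'
bin_str(447) = bin_str(223) + '1'
bin_str(223) = bin_str(111) + '1'
bin_str(111) = bin_str(55) + '1'
bin_str(55) = bin_str(27) + '1'
bin_str(27) = bin_str(13) + '1'
bin_str(13) = bin_str(6) + '1'
bin_str(6) = bin_str(3) + '0'
bin_str(3) = bin_str(1) + '1'
bin_str(1) = '1'  (base case)
Concatenating: '1' + '1' + '0' + '1' + '1' + '1' + '1' + '1' + '1' + '0' + '0' + '0' + '1' = '1101111110001'

1101111110001


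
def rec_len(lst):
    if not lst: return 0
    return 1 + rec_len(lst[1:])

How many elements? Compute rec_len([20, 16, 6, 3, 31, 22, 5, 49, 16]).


rec_len([20, 16, 6, 3, 31, 22, 5, 49, 16]) = 1 + rec_len([16, 6, 3, 31, 22, 5, 49, 16])
rec_len([16, 6, 3, 31, 22, 5, 49, 16]) = 1 + rec_len([6, 3, 31, 22, 5, 49, 16])
rec_len([6, 3, 31, 22, 5, 49, 16]) = 1 + rec_len([3, 31, 22, 5, 49, 16])
rec_len([3, 31, 22, 5, 49, 16]) = 1 + rec_len([31, 22, 5, 49, 16])
rec_len([31, 22, 5, 49, 16]) = 1 + rec_len([22, 5, 49, 16])
rec_len([22, 5, 49, 16]) = 1 + rec_len([5, 49, 16])
rec_len([5, 49, 16]) = 1 + rec_len([49, 16])
rec_len([49, 16]) = 1 + rec_len([16])
rec_len([16]) = 1 + rec_len([])
rec_len([]) = 0  (base case)
Unwinding: 1 + 1 + 1 + 1 + 1 + 1 + 1 + 1 + 1 + 0 = 9

9


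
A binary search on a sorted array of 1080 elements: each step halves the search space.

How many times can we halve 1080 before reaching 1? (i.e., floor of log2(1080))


1080 / 2 = 540
540 / 2 = 270
270 / 2 = 135
135 / 2 = 67
67 / 2 = 33
33 / 2 = 16
16 / 2 = 8
8 / 2 = 4
4 / 2 = 2
2 / 2 = 1
Reached 1 after 10 halvings

10


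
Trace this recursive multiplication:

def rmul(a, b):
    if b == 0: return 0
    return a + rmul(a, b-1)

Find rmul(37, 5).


rmul(37, 5) = 37 + rmul(37, 4)
rmul(37, 4) = 37 + rmul(37, 3)
rmul(37, 3) = 37 + rmul(37, 2)
rmul(37, 2) = 37 + rmul(37, 1)
rmul(37, 1) = 37 + rmul(37, 0)
rmul(37, 0) = 0  (base case)
Total: 37 + 37 + 37 + 37 + 37 + 0 = 185

185


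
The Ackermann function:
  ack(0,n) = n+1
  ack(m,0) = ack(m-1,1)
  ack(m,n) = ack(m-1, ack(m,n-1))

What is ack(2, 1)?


ack(2, 1) = ack(1, ack(2, 0))
  ack(2, 0) = ack(1, 1)
    ack(1, 1) = ack(0, ack(1, 0))
      ack(1, 0) = ack(0, 1)
        ack(0, 1) = 2
      = ack(0, 2)
      ack(0, 2) = 3
  = ack(1, 3)
  ack(1, 3) = ack(0, ack(1, 2))
    ack(1, 2) = ack(0, ack(1, 1))
      ack(1, 1) = ack(0, ack(1, 0))
        ack(1, 0) = ack(0, 1)
          ack(0, 1) = 2
        = ack(0, 2)
        ack(0, 2) = 3
      = ack(0, 3)
      ack(0, 3) = 4
    = ack(0, 4)
    ack(0, 4) = 5
Result: ack(2, 1) = 5

5


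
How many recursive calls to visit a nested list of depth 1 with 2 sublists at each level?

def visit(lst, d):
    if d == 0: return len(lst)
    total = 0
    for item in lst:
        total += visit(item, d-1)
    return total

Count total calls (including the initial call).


At depth 0 (root): 1 call
At depth 1: each of 1 parents calls visit on 2 children = 2 calls
Total: 1 + 2 = 3

3


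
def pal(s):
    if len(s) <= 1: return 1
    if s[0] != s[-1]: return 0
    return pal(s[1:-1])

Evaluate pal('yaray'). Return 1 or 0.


pal('yaray'): s[0]='y' == s[-1]='y' -> check pal('ara')
pal('ara'): s[0]='a' == s[-1]='a' -> check pal('r')
pal('r'): len <= 1 -> return 1  (base case)
Result: 1 (palindrome)

1


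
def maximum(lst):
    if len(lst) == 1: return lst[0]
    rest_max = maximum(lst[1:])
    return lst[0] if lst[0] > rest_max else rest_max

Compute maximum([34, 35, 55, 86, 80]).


maximum([34, 35, 55, 86, 80]): compare 34 with maximum([35, 55, 86, 80])
maximum([35, 55, 86, 80]): compare 35 with maximum([55, 86, 80])
maximum([55, 86, 80]): compare 55 with maximum([86, 80])
maximum([86, 80]): compare 86 with maximum([80])
maximum([80]) = 80  (base case)
Compare 86 with 80 -> 86
Compare 55 with 86 -> 86
Compare 35 with 86 -> 86
Compare 34 with 86 -> 86

86


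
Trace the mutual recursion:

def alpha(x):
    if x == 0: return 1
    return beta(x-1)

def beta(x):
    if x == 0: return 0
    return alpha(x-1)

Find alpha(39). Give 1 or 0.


alpha(39) = beta(38)
beta(38) = alpha(37)
alpha(37) = beta(36)
beta(36) = alpha(35)
alpha(35) = beta(34)
beta(34) = alpha(33)
alpha(33) = beta(32)
beta(32) = alpha(31)
alpha(31) = beta(30)
beta(30) = alpha(29)
alpha(29) = beta(28)
beta(28) = alpha(27)
alpha(27) = beta(26)
beta(26) = alpha(25)
alpha(25) = beta(24)
beta(24) = alpha(23)
alpha(23) = beta(22)
beta(22) = alpha(21)
alpha(21) = beta(20)
beta(20) = alpha(19)
alpha(19) = beta(18)
beta(18) = alpha(17)
alpha(17) = beta(16)
beta(16) = alpha(15)
alpha(15) = beta(14)
beta(14) = alpha(13)
alpha(13) = beta(12)
beta(12) = alpha(11)
alpha(11) = beta(10)
beta(10) = alpha(9)
alpha(9) = beta(8)
beta(8) = alpha(7)
alpha(7) = beta(6)
beta(6) = alpha(5)
alpha(5) = beta(4)
beta(4) = alpha(3)
alpha(3) = beta(2)
beta(2) = alpha(1)
alpha(1) = beta(0)
beta(0) = 0  (base case)
Result: 0

0


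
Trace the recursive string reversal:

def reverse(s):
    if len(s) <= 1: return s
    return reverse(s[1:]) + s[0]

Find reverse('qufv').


reverse('qufv') = reverse('ufv') + 'q'
reverse('ufv') = reverse('fv') + 'u'
reverse('fv') = reverse('v') + 'f'
reverse('v') = 'v'  (base case)
Concatenating: 'v' + 'f' + 'u' + 'q' = 'vfuq'

vfuq


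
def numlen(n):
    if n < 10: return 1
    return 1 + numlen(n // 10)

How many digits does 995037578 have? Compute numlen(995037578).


numlen(995037578) = 1 + numlen(99503757)
numlen(99503757) = 1 + numlen(9950375)
numlen(9950375) = 1 + numlen(995037)
numlen(995037) = 1 + numlen(99503)
numlen(99503) = 1 + numlen(9950)
numlen(9950) = 1 + numlen(995)
numlen(995) = 1 + numlen(99)
numlen(99) = 1 + numlen(9)
numlen(9) = 1  (base case: 9 < 10)
Unwinding: 1 + 1 + 1 + 1 + 1 + 1 + 1 + 1 + 1 = 9

9


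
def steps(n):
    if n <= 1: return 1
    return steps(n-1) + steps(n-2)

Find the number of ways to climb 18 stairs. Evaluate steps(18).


Building up from base cases:
steps(0) = 1
steps(1) = 1
steps(2) = steps(1) + steps(0) = 1 + 1 = 2
steps(3) = steps(2) + steps(1) = 2 + 1 = 3
steps(4) = steps(3) + steps(2) = 3 + 2 = 5
steps(5) = steps(4) + steps(3) = 5 + 3 = 8
steps(6) = steps(5) + steps(4) = 8 + 5 = 13
steps(7) = steps(6) + steps(5) = 13 + 8 = 21
steps(8) = steps(7) + steps(6) = 21 + 13 = 34
steps(9) = steps(8) + steps(7) = 34 + 21 = 55
steps(10) = steps(9) + steps(8) = 55 + 34 = 89
steps(11) = steps(10) + steps(9) = 89 + 55 = 144
steps(12) = steps(11) + steps(10) = 144 + 89 = 233
steps(13) = steps(12) + steps(11) = 233 + 144 = 377
steps(14) = steps(13) + steps(12) = 377 + 233 = 610
steps(15) = steps(14) + steps(13) = 610 + 377 = 987
steps(16) = steps(15) + steps(14) = 987 + 610 = 1597
steps(17) = steps(16) + steps(15) = 1597 + 987 = 2584
steps(18) = steps(17) + steps(16) = 2584 + 1597 = 4181

4181


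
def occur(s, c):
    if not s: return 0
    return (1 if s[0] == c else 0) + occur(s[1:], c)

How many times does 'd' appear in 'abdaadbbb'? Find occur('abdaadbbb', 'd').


s[0]='a' != 'd' -> 0
s[0]='b' != 'd' -> 0
s[0]='d' == 'd' -> 1
s[0]='a' != 'd' -> 0
s[0]='a' != 'd' -> 0
s[0]='d' == 'd' -> 1
s[0]='b' != 'd' -> 0
s[0]='b' != 'd' -> 0
s[0]='b' != 'd' -> 0
Sum: 0 + 0 + 1 + 0 + 0 + 1 + 0 + 0 + 0 = 2

2


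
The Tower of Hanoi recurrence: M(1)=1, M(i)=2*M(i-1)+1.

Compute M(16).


M(16) = 2 * M(15) + 1
M(15) = 2 * M(14) + 1
M(14) = 2 * M(13) + 1
M(13) = 2 * M(12) + 1
M(12) = 2 * M(11) + 1
M(11) = 2 * M(10) + 1
M(10) = 2 * M(9) + 1
M(9) = 2 * M(8) + 1
M(8) = 2 * M(7) + 1
M(7) = 2 * M(6) + 1
M(6) = 2 * M(5) + 1
M(5) = 2 * M(4) + 1
M(4) = 2 * M(3) + 1
M(3) = 2 * M(2) + 1
M(2) = 2 * M(1) + 1
M(1) = 1  (base case)
M(2) = 2 * 1 + 1 = 3
M(3) = 2 * 3 + 1 = 7
M(4) = 2 * 7 + 1 = 15
M(5) = 2 * 15 + 1 = 31
M(6) = 2 * 31 + 1 = 63
M(7) = 2 * 63 + 1 = 127
M(8) = 2 * 127 + 1 = 255
M(9) = 2 * 255 + 1 = 511
M(10) = 2 * 511 + 1 = 1023
M(11) = 2 * 1023 + 1 = 2047
M(12) = 2 * 2047 + 1 = 4095
M(13) = 2 * 4095 + 1 = 8191
M(14) = 2 * 8191 + 1 = 16383
M(15) = 2 * 16383 + 1 = 32767
M(16) = 2 * 32767 + 1 = 65535

65535


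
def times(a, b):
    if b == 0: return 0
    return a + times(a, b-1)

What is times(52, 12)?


times(52, 12) = 52 + times(52, 11)
times(52, 11) = 52 + times(52, 10)
times(52, 10) = 52 + times(52, 9)
times(52, 9) = 52 + times(52, 8)
times(52, 8) = 52 + times(52, 7)
times(52, 7) = 52 + times(52, 6)
times(52, 6) = 52 + times(52, 5)
times(52, 5) = 52 + times(52, 4)
times(52, 4) = 52 + times(52, 3)
times(52, 3) = 52 + times(52, 2)
times(52, 2) = 52 + times(52, 1)
times(52, 1) = 52 + times(52, 0)
times(52, 0) = 0  (base case)
Total: 52 + 52 + 52 + 52 + 52 + 52 + 52 + 52 + 52 + 52 + 52 + 52 + 0 = 624

624


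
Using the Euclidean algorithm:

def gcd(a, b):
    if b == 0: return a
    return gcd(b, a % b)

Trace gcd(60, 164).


gcd(60, 164) = gcd(164, 60)
gcd(164, 60) = gcd(60, 44)
gcd(60, 44) = gcd(44, 16)
gcd(44, 16) = gcd(16, 12)
gcd(16, 12) = gcd(12, 4)
gcd(12, 4) = gcd(4, 0)
gcd(4, 0) = 4  (base case)

4
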